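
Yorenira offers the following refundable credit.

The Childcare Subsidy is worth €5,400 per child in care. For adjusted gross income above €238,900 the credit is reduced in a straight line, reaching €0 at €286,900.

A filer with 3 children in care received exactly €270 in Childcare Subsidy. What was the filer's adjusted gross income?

€286,100

Full credit = 3 × €5,400 = €16,200.
€270 is 270/16,200 of the full €16,200, so 15,930/16,200 of the €48,000 range has been used: income = €238,900 + €48,000 × 15,930/16,200 = €286,100.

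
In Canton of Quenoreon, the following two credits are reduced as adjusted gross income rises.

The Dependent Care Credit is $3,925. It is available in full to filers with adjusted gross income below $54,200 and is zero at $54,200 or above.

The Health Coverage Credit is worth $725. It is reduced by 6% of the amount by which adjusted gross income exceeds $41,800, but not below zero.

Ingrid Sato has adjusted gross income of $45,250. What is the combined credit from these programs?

$4,443

Dependent Care Credit: $45,250 is below the $54,200 cutoff, so the full $3,925 applies.
Health Coverage Credit: 6% of the $3,450 excess over $41,800 is $207; credit = $725 − $207 = $518.
Total: $3,925 + $518 = $4,443.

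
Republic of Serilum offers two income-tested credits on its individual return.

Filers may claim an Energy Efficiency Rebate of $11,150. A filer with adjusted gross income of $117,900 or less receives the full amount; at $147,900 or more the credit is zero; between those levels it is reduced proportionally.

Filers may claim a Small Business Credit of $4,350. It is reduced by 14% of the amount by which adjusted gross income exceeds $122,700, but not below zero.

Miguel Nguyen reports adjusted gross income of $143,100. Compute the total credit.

Energy Efficiency Rebate: $143,100 is $25,200 into a $30,000 phase-out range, leaving 4,800/30,000 of the credit: $11,150 × 4,800/30,000 = $1,784.
Small Business Credit: 14% of the $20,400 excess over $122,700 is $2,856; credit = $4,350 − $2,856 = $1,494.
Total: $1,784 + $1,494 = $3,278.

$3,278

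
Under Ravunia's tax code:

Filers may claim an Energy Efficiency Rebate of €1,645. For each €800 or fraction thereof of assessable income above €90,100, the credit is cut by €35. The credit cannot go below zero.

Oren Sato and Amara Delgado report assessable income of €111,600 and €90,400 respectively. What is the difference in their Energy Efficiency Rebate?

Oren (€111,600): Energy Efficiency Rebate: income exceeds €90,100 by €21,500, which is 27 full-or-partial €800 increments; reduction = 27 × €35 = €945, leaving €700.
Amara (€90,400): Energy Efficiency Rebate: income exceeds €90,100 by €300, which is 1 full-or-partial €800 increment; reduction = 1 × €35 = €35, leaving €1,610.
Difference: |€700 − €1,610| = €910.

€910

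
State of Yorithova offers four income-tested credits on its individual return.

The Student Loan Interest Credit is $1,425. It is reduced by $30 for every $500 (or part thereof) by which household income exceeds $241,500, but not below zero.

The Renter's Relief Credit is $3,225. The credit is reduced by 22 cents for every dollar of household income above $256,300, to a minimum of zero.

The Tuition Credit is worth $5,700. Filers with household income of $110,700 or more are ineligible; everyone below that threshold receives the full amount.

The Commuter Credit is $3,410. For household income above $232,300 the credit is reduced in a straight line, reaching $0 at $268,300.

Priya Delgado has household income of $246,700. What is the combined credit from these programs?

$6,366

Student Loan Interest Credit: income exceeds $241,500 by $5,200, which is 11 full-or-partial $500 increments; reduction = 11 × $30 = $330, leaving $1,095.
Renter's Relief Credit: $246,700 is at or below the $256,300 threshold, so the full $3,225 applies.
Tuition Credit: $246,700 meets or exceeds the $110,700 cutoff, so the credit is $0.
Commuter Credit: $246,700 is $14,400 into a $36,000 phase-out range, leaving 21,600/36,000 of the credit: $3,410 × 21,600/36,000 = $2,046.
Total: $1,095 + $3,225 + $0 + $2,046 = $6,366.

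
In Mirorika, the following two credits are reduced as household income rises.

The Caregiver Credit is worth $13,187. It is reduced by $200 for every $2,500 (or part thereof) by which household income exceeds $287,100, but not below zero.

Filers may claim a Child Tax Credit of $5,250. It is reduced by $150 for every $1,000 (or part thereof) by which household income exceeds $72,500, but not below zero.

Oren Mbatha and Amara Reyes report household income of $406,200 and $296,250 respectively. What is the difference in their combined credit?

Oren ($406,200): Caregiver Credit: income exceeds $287,100 by $119,100, which is 48 full-or-partial $2,500 increments; reduction = 48 × $200 = $9,600, leaving $3,587. Child Tax Credit: income exceeds $72,500 by $333,700 → 334 increments × $150 = $50,100 ≥ base, so the credit is $0. total $3,587 + $0 = $3,587
Amara ($296,250): Caregiver Credit: income exceeds $287,100 by $9,150, which is 4 full-or-partial $2,500 increments; reduction = 4 × $200 = $800, leaving $12,387. Child Tax Credit: income exceeds $72,500 by $223,750 → 224 increments × $150 = $33,600 ≥ base, so the credit is $0. total $12,387 + $0 = $12,387
Difference: |$3,587 − $12,387| = $8,800.

$8,800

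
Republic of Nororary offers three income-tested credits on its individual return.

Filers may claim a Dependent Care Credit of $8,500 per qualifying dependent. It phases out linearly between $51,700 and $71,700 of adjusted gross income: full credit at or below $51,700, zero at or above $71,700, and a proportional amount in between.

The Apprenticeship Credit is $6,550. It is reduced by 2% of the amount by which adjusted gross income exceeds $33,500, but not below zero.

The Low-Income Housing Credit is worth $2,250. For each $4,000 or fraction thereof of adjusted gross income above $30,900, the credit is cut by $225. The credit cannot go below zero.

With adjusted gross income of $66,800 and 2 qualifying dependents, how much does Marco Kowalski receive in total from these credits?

Dependent Care Credit: base = 2 × $8,500 = $17,000. $66,800 is $15,100 into a $20,000 phase-out range, leaving 4,900/20,000 of the credit: $17,000 × 4,900/20,000 = $4,165.
Apprenticeship Credit: 2% of the $33,300 excess over $33,500 is $666; credit = $6,550 − $666 = $5,884.
Low-Income Housing Credit: income exceeds $30,900 by $35,900, which is 9 full-or-partial $4,000 increments; reduction = 9 × $225 = $2,025, leaving $225.
Total: $4,165 + $5,884 + $225 = $10,274.

$10,274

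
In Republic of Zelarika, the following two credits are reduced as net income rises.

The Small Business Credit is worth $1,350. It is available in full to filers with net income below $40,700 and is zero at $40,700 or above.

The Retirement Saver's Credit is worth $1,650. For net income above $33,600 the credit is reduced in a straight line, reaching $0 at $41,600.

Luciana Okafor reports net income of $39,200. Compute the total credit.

$1,845

Small Business Credit: $39,200 is below the $40,700 cutoff, so the full $1,350 applies.
Retirement Saver's Credit: $39,200 is $5,600 into a $8,000 phase-out range, leaving 2,400/8,000 of the credit: $1,650 × 2,400/8,000 = $495.
Total: $1,350 + $495 = $1,845.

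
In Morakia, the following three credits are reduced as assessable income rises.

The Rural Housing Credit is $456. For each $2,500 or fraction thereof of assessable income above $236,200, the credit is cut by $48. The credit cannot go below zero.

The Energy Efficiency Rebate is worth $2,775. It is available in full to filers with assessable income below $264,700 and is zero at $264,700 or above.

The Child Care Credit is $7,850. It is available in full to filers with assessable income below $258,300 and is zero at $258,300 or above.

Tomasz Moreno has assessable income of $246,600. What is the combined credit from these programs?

$10,841

Rural Housing Credit: income exceeds $236,200 by $10,400, which is 5 full-or-partial $2,500 increments; reduction = 5 × $48 = $240, leaving $216.
Energy Efficiency Rebate: $246,600 is below the $264,700 cutoff, so the full $2,775 applies.
Child Care Credit: $246,600 is below the $258,300 cutoff, so the full $7,850 applies.
Total: $216 + $2,775 + $7,850 = $10,841.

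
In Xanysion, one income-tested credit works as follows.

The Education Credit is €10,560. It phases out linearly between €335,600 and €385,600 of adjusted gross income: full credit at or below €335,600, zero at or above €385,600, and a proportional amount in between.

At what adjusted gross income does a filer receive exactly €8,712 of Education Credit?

€344,350

€8,712 is 8,712/10,560 of the full €10,560, so 1,848/10,560 of the €50,000 range has been used: income = €335,600 + €50,000 × 1,848/10,560 = €344,350.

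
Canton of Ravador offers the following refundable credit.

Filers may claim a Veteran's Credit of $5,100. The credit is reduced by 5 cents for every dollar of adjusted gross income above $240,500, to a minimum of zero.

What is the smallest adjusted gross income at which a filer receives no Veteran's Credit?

The credit falls by 5% of each dollar above $240,500, so it reaches zero when the excess is $5,100 / 5% = $102,000: income = $240,500 + $102,000 = $342,500.

$342,500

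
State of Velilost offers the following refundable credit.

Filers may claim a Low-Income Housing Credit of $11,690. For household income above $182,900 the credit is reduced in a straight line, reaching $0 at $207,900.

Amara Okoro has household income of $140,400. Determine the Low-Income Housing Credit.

$11,690

Low-Income Housing Credit: $140,400 is at or below the $182,900 threshold, so the full $11,690 applies.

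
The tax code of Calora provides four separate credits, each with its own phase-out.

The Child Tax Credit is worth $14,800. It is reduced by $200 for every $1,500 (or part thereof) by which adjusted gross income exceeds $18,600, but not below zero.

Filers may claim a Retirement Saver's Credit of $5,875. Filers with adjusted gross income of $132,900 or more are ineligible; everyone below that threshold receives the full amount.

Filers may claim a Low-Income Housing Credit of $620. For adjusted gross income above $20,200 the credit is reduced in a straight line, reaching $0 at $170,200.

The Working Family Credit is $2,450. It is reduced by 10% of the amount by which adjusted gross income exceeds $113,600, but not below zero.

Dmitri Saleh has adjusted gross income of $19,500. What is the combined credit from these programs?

Child Tax Credit: income exceeds $18,600 by $900, which is 1 full-or-partial $1,500 increment; reduction = 1 × $200 = $200, leaving $14,600.
Retirement Saver's Credit: $19,500 is below the $132,900 cutoff, so the full $5,875 applies.
Low-Income Housing Credit: $19,500 is at or below the $20,200 threshold, so the full $620 applies.
Working Family Credit: $19,500 is at or below the $113,600 threshold, so the full $2,450 applies.
Total: $14,600 + $5,875 + $620 + $2,450 = $23,545.

$23,545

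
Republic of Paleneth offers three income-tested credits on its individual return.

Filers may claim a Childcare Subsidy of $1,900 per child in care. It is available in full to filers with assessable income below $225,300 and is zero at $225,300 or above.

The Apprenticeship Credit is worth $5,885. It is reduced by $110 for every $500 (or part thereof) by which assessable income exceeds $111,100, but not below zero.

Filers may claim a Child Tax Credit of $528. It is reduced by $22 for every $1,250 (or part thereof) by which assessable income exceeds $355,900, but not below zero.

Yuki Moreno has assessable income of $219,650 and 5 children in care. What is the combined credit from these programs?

Childcare Subsidy: base = 5 × $1,900 = $9,500. $219,650 is below the $225,300 cutoff, so the full $9,500 applies.
Apprenticeship Credit: income exceeds $111,100 by $108,550 → 218 increments × $110 = $23,980 ≥ base, so the credit is $0.
Child Tax Credit: $219,650 is at or below the $355,900 threshold, so the full $528 applies.
Total: $9,500 + $0 + $528 = $10,028.

$10,028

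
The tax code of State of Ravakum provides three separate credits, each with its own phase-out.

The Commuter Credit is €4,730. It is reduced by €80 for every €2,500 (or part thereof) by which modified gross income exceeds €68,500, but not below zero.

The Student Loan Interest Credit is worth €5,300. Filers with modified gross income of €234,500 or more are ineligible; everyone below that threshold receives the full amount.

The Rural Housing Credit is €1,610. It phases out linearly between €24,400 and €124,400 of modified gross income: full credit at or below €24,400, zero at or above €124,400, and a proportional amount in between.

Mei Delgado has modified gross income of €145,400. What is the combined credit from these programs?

€7,550

Commuter Credit: income exceeds €68,500 by €76,900, which is 31 full-or-partial €2,500 increments; reduction = 31 × €80 = €2,480, leaving €2,250.
Student Loan Interest Credit: €145,400 is below the €234,500 cutoff, so the full €5,300 applies.
Rural Housing Credit: €145,400 is at or above €124,400, so the credit is €0.
Total: €2,250 + €5,300 + €0 = €7,550.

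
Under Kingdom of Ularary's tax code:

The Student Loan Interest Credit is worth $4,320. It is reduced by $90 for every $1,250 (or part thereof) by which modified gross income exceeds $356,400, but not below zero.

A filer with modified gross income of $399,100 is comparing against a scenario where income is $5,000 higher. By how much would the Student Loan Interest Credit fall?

$360

At $399,100 — income exceeds $356,400 by $42,700, which is 35 full-or-partial $1,250 increments; reduction = 35 × $90 = $3,150, leaving $1,170.
At $404,100 — income exceeds $356,400 by $47,700, which is 39 full-or-partial $1,250 increments; reduction = 39 × $90 = $3,510, leaving $810.
Lost: $1,170 − $810 = $360.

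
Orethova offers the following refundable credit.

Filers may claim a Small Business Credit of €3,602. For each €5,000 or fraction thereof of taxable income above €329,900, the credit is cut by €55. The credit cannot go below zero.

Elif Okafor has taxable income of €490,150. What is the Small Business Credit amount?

€1,787

Small Business Credit: income exceeds €329,900 by €160,250, which is 33 full-or-partial €5,000 increments; reduction = 33 × €55 = €1,815, leaving €1,787.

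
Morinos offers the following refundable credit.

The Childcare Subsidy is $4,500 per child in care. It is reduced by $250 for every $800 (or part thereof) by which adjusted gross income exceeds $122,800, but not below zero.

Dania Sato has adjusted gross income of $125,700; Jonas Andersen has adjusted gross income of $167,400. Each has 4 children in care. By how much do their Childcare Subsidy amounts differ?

$13,000

Dania ($125,700): Childcare Subsidy: base = 4 × $4,500 = $18,000. income exceeds $122,800 by $2,900, which is 4 full-or-partial $800 increments; reduction = 4 × $250 = $1,000, leaving $17,000.
Jonas ($167,400): Childcare Subsidy: base = 4 × $4,500 = $18,000. income exceeds $122,800 by $44,600, which is 56 full-or-partial $800 increments; reduction = 56 × $250 = $14,000, leaving $4,000.
Difference: |$17,000 − $4,000| = $13,000.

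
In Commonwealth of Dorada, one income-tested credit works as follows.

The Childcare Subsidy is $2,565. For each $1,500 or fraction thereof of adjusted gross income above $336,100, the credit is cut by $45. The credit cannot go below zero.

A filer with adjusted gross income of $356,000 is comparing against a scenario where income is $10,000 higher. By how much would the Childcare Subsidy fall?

At $356,000 — income exceeds $336,100 by $19,900, which is 14 full-or-partial $1,500 increments; reduction = 14 × $45 = $630, leaving $1,935.
At $366,000 — income exceeds $336,100 by $29,900, which is 20 full-or-partial $1,500 increments; reduction = 20 × $45 = $900, leaving $1,665.
Lost: $1,935 − $1,665 = $270.

$270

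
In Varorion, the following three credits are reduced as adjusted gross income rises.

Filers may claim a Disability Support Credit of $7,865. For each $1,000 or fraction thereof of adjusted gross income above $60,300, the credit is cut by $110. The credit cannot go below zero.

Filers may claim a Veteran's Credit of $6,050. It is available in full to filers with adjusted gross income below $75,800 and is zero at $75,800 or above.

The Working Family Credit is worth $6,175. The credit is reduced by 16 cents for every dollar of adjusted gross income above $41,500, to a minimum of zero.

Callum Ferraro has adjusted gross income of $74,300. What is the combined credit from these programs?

$13,302

Disability Support Credit: income exceeds $60,300 by $14,000, which is 14 full-or-partial $1,000 increments; reduction = 14 × $110 = $1,540, leaving $6,325.
Veteran's Credit: $74,300 is below the $75,800 cutoff, so the full $6,050 applies.
Working Family Credit: 16% of the $32,800 excess over $41,500 is $5,248; credit = $6,175 − $5,248 = $927.
Total: $6,325 + $6,050 + $927 = $13,302.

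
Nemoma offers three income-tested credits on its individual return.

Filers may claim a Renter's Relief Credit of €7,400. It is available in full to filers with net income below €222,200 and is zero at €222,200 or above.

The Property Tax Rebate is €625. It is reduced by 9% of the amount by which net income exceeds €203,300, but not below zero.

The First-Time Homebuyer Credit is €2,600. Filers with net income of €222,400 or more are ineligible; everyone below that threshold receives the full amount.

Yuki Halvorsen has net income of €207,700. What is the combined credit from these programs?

€10,229

Renter's Relief Credit: €207,700 is below the €222,200 cutoff, so the full €7,400 applies.
Property Tax Rebate: 9% of the €4,400 excess over €203,300 is €396; credit = €625 − €396 = €229.
First-Time Homebuyer Credit: €207,700 is below the €222,400 cutoff, so the full €2,600 applies.
Total: €7,400 + €229 + €2,600 = €10,229.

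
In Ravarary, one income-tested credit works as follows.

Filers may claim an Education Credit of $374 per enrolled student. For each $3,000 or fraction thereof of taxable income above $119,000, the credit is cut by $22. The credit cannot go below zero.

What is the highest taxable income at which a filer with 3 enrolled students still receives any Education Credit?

Full credit = 3 × $374 = $1,122.
After 50 increments the reduction is 50 × $22 = $1,100, leaving $22; one more increment wipes it out. Increment 50 ends at excess 50 × $3,000 = $150,000, so the highest qualifying income is $119,000 + $150,000 = $269,000.

$269,000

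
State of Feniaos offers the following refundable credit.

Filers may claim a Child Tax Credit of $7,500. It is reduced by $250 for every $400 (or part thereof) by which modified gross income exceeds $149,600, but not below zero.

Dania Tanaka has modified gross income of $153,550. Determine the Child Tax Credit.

$5,000

Child Tax Credit: income exceeds $149,600 by $3,950, which is 10 full-or-partial $400 increments; reduction = 10 × $250 = $2,500, leaving $5,000.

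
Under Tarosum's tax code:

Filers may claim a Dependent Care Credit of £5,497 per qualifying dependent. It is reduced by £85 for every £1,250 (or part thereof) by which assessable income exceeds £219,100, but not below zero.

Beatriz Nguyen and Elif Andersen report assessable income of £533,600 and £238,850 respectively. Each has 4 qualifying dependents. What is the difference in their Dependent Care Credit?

Beatriz (£533,600): Dependent Care Credit: base = 4 × £5,497 = £21,988. income exceeds £219,100 by £314,500, which is 252 full-or-partial £1,250 increments; reduction = 252 × £85 = £21,420, leaving £568.
Elif (£238,850): Dependent Care Credit: base = 4 × £5,497 = £21,988. income exceeds £219,100 by £19,750, which is 16 full-or-partial £1,250 increments; reduction = 16 × £85 = £1,360, leaving £20,628.
Difference: |£568 − £20,628| = £20,060.

£20,060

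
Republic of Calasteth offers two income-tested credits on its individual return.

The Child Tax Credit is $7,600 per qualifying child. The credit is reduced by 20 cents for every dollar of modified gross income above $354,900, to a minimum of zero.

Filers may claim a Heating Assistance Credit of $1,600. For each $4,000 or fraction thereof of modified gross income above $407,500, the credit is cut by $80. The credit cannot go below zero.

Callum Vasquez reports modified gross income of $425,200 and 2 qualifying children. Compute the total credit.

Child Tax Credit: base = 2 × $7,600 = $15,200. 20% of the $70,300 excess over $354,900 is $14,060; credit = $15,200 − $14,060 = $1,140.
Heating Assistance Credit: income exceeds $407,500 by $17,700, which is 5 full-or-partial $4,000 increments; reduction = 5 × $80 = $400, leaving $1,200.
Total: $1,140 + $1,200 = $2,340.

$2,340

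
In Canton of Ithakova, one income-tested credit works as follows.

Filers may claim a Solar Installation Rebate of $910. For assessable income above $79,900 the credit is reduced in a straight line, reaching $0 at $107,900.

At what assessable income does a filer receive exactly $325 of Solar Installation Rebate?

$325 is 325/910 of the full $910, so 585/910 of the $28,000 range has been used: income = $79,900 + $28,000 × 585/910 = $97,900.

$97,900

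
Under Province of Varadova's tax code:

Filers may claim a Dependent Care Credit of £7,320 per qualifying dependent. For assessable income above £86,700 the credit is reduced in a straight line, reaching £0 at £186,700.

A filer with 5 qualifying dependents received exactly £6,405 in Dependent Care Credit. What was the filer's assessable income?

£169,200

Full credit = 5 × £7,320 = £36,600.
£6,405 is 6,405/36,600 of the full £36,600, so 30,195/36,600 of the £100,000 range has been used: income = £86,700 + £100,000 × 30,195/36,600 = £169,200.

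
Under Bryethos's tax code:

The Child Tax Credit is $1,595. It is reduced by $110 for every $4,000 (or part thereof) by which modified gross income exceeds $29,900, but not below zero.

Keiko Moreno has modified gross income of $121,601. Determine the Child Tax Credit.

Child Tax Credit: income exceeds $29,900 by $91,701 → 23 increments × $110 = $2,530 ≥ base, so the credit is $0.

$0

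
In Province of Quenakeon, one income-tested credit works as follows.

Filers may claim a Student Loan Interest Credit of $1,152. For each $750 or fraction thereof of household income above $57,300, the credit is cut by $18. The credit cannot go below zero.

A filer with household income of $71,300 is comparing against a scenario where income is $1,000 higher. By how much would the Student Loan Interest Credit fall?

At $71,300 — income exceeds $57,300 by $14,000, which is 19 full-or-partial $750 increments; reduction = 19 × $18 = $342, leaving $810.
At $72,300 — income exceeds $57,300 by $15,000, which is 20 full-or-partial $750 increments; reduction = 20 × $18 = $360, leaving $792.
Lost: $810 − $792 = $18.

$18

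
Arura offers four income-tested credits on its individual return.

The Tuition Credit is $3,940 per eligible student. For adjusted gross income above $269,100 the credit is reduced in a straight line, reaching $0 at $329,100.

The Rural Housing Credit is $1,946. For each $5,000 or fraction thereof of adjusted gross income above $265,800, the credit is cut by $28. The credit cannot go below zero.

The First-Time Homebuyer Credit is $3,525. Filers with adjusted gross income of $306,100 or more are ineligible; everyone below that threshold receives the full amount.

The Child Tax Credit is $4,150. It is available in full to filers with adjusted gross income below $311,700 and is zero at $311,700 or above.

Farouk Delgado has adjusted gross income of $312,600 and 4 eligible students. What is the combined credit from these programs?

$6,000

Tuition Credit: base = 4 × $3,940 = $15,760. $312,600 is $43,500 into a $60,000 phase-out range, leaving 16,500/60,000 of the credit: $15,760 × 16,500/60,000 = $4,334.
Rural Housing Credit: income exceeds $265,800 by $46,800, which is 10 full-or-partial $5,000 increments; reduction = 10 × $28 = $280, leaving $1,666.
First-Time Homebuyer Credit: $312,600 meets or exceeds the $306,100 cutoff, so the credit is $0.
Child Tax Credit: $312,600 meets or exceeds the $311,700 cutoff, so the credit is $0.
Total: $4,334 + $1,666 + $0 + $0 = $6,000.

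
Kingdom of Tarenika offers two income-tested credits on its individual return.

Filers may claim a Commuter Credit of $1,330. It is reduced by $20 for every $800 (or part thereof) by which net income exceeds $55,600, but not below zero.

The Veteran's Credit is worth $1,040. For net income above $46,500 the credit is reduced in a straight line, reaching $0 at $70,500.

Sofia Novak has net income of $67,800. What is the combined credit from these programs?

$1,127

Commuter Credit: income exceeds $55,600 by $12,200, which is 16 full-or-partial $800 increments; reduction = 16 × $20 = $320, leaving $1,010.
Veteran's Credit: $67,800 is $21,300 into a $24,000 phase-out range, leaving 2,700/24,000 of the credit: $1,040 × 2,700/24,000 = $117.
Total: $1,010 + $117 = $1,127.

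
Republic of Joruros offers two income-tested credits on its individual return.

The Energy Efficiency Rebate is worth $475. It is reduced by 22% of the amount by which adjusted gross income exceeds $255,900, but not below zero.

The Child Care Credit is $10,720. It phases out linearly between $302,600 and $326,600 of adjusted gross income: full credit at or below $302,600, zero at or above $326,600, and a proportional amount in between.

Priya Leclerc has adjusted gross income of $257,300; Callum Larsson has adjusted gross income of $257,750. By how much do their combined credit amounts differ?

Priya ($257,300): Energy Efficiency Rebate: 22% of the $1,400 excess over $255,900 is $308; credit = $475 − $308 = $167. Child Care Credit: $257,300 is at or below the $302,600 threshold, so the full $10,720 applies. total $167 + $10,720 = $10,887
Callum ($257,750): Energy Efficiency Rebate: 22% of the $1,850 excess over $255,900 is $407; credit = $475 − $407 = $68. Child Care Credit: $257,750 is at or below the $302,600 threshold, so the full $10,720 applies. total $68 + $10,720 = $10,788
Difference: |$10,887 − $10,788| = $99.

$99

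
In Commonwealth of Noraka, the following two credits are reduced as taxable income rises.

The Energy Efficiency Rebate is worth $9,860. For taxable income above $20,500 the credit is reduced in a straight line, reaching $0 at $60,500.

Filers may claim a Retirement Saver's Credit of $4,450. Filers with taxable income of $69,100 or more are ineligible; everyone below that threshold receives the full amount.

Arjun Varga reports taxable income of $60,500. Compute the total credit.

$4,450

Energy Efficiency Rebate: $60,500 is at or above $60,500, so the credit is $0.
Retirement Saver's Credit: $60,500 is below the $69,100 cutoff, so the full $4,450 applies.
Total: $0 + $4,450 = $4,450.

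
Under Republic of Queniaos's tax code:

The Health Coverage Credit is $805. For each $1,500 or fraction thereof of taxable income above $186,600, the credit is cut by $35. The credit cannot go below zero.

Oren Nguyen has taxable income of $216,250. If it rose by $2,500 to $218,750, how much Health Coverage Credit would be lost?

At $216,250 — income exceeds $186,600 by $29,650, which is 20 full-or-partial $1,500 increments; reduction = 20 × $35 = $700, leaving $105.
At $218,750 — income exceeds $186,600 by $32,150, which is 22 full-or-partial $1,500 increments; reduction = 22 × $35 = $770, leaving $35.
Lost: $105 − $35 = $70.

$70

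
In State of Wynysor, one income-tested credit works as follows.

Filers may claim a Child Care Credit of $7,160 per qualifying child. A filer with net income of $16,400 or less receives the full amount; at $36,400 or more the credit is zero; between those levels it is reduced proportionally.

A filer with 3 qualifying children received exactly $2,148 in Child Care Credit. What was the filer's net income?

$34,400

Full credit = 3 × $7,160 = $21,480.
$2,148 is 2,148/21,480 of the full $21,480, so 19,332/21,480 of the $20,000 range has been used: income = $16,400 + $20,000 × 19,332/21,480 = $34,400.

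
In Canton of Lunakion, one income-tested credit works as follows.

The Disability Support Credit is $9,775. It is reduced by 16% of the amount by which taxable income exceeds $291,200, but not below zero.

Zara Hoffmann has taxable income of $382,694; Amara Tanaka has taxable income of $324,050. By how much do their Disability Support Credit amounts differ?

$4,519

Zara ($382,694): Disability Support Credit: 16% of the $91,494 excess over $291,200 is $14,639.04 ≥ base, so the credit is $0.
Amara ($324,050): Disability Support Credit: 16% of the $32,850 excess over $291,200 is $5,256; credit = $9,775 − $5,256 = $4,519.
Difference: |$0 − $4,519| = $4,519.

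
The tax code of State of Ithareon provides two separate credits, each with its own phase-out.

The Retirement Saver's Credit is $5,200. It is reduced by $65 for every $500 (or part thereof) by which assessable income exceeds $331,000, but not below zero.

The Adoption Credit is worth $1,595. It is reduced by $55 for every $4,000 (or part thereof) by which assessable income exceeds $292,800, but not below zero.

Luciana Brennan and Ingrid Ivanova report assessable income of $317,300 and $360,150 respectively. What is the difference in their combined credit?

Luciana ($317,300): Retirement Saver's Credit: $317,300 is at or below the $331,000 threshold, so the full $5,200 applies. Adoption Credit: income exceeds $292,800 by $24,500, which is 7 full-or-partial $4,000 increments; reduction = 7 × $55 = $385, leaving $1,210. total $5,200 + $1,210 = $6,410
Ingrid ($360,150): Retirement Saver's Credit: income exceeds $331,000 by $29,150, which is 59 full-or-partial $500 increments; reduction = 59 × $65 = $3,835, leaving $1,365. Adoption Credit: income exceeds $292,800 by $67,350, which is 17 full-or-partial $4,000 increments; reduction = 17 × $55 = $935, leaving $660. total $1,365 + $660 = $2,025
Difference: |$6,410 − $2,025| = $4,385.

$4,385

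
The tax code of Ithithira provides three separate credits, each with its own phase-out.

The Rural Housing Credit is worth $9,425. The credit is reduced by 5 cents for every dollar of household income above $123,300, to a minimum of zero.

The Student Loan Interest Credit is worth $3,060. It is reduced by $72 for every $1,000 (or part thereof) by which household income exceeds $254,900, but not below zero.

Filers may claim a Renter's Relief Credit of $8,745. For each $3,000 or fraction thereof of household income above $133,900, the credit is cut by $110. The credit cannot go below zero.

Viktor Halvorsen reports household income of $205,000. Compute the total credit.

$14,505

Rural Housing Credit: 5% of the $81,700 excess over $123,300 is $4,085; credit = $9,425 − $4,085 = $5,340.
Student Loan Interest Credit: $205,000 is at or below the $254,900 threshold, so the full $3,060 applies.
Renter's Relief Credit: income exceeds $133,900 by $71,100, which is 24 full-or-partial $3,000 increments; reduction = 24 × $110 = $2,640, leaving $6,105.
Total: $5,340 + $3,060 + $6,105 = $14,505.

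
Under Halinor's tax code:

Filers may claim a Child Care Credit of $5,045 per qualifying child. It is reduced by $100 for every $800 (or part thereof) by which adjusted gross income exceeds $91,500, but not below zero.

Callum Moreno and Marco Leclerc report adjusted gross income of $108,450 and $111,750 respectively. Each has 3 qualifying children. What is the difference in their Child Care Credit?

Callum ($108,450): Child Care Credit: base = 3 × $5,045 = $15,135. income exceeds $91,500 by $16,950, which is 22 full-or-partial $800 increments; reduction = 22 × $100 = $2,200, leaving $12,935.
Marco ($111,750): Child Care Credit: base = 3 × $5,045 = $15,135. income exceeds $91,500 by $20,250, which is 26 full-or-partial $800 increments; reduction = 26 × $100 = $2,600, leaving $12,535.
Difference: |$12,935 − $12,535| = $400.

$400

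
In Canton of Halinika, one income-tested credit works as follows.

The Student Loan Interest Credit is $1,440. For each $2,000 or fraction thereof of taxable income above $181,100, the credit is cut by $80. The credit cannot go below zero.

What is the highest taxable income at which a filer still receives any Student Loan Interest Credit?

After 17 increments the reduction is 17 × $80 = $1,360, leaving $80; one more increment wipes it out. Increment 17 ends at excess 17 × $2,000 = $34,000, so the highest qualifying income is $181,100 + $34,000 = $215,100.

$215,100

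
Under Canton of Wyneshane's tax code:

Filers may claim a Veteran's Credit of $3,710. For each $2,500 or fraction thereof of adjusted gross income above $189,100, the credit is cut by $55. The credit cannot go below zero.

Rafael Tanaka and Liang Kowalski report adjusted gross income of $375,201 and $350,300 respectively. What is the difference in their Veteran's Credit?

$135

Rafael ($375,201): Veteran's Credit: income exceeds $189,100 by $186,101 → 75 increments × $55 = $4,125 ≥ base, so the credit is $0.
Liang ($350,300): Veteran's Credit: income exceeds $189,100 by $161,200, which is 65 full-or-partial $2,500 increments; reduction = 65 × $55 = $3,575, leaving $135.
Difference: |$0 − $135| = $135.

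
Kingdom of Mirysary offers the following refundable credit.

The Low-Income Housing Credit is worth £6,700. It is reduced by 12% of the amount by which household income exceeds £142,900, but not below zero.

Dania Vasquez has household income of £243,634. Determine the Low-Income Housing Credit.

£0

Low-Income Housing Credit: 12% of the £100,734 excess over £142,900 is £12,088.08 ≥ base, so the credit is £0.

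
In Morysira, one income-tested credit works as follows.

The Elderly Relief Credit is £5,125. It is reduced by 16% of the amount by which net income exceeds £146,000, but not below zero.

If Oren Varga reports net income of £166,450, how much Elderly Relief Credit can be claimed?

Elderly Relief Credit: 16% of the £20,450 excess over £146,000 is £3,272; credit = £5,125 − £3,272 = £1,853.

£1,853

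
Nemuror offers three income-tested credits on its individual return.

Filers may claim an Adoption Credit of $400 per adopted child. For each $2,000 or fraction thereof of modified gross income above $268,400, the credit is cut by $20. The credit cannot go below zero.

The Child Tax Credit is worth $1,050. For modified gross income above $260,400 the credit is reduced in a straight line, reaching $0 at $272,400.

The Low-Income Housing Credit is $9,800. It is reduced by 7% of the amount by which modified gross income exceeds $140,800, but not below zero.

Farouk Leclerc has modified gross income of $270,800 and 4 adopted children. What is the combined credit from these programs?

Adoption Credit: base = 4 × $400 = $1,600. income exceeds $268,400 by $2,400, which is 2 full-or-partial $2,000 increments; reduction = 2 × $20 = $40, leaving $1,560.
Child Tax Credit: $270,800 is $10,400 into a $12,000 phase-out range, leaving 1,600/12,000 of the credit: $1,050 × 1,600/12,000 = $140.
Low-Income Housing Credit: 7% of the $130,000 excess over $140,800 is $9,100; credit = $9,800 − $9,100 = $700.
Total: $1,560 + $140 + $700 = $2,400.

$2,400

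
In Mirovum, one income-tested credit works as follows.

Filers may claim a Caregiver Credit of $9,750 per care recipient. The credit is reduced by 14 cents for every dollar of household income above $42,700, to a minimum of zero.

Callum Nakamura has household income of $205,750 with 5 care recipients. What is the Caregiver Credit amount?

$25,923

Caregiver Credit: base = 5 × $9,750 = $48,750. 14% of the $163,050 excess over $42,700 is $22,827; credit = $48,750 − $22,827 = $25,923.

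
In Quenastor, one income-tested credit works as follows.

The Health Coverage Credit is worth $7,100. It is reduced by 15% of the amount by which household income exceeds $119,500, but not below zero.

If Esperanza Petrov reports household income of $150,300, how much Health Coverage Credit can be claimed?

$2,480

Health Coverage Credit: 15% of the $30,800 excess over $119,500 is $4,620; credit = $7,100 − $4,620 = $2,480.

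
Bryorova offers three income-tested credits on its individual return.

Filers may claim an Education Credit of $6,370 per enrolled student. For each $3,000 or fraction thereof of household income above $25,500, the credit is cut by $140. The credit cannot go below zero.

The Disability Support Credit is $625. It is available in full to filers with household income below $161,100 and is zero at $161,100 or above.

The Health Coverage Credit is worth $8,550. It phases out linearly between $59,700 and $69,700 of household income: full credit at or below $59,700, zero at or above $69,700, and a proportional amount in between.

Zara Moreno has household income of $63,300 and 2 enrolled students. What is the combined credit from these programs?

$17,017

Education Credit: base = 2 × $6,370 = $12,740. income exceeds $25,500 by $37,800, which is 13 full-or-partial $3,000 increments; reduction = 13 × $140 = $1,820, leaving $10,920.
Disability Support Credit: $63,300 is below the $161,100 cutoff, so the full $625 applies.
Health Coverage Credit: $63,300 is $3,600 into a $10,000 phase-out range, leaving 6,400/10,000 of the credit: $8,550 × 6,400/10,000 = $5,472.
Total: $10,920 + $625 + $5,472 = $17,017.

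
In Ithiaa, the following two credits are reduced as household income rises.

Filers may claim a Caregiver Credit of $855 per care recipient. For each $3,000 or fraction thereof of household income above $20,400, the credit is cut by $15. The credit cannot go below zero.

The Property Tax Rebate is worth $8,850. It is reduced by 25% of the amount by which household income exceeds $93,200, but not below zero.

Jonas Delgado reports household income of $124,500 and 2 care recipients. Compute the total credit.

Caregiver Credit: base = 2 × $855 = $1,710. income exceeds $20,400 by $104,100, which is 35 full-or-partial $3,000 increments; reduction = 35 × $15 = $525, leaving $1,185.
Property Tax Rebate: 25% of the $31,300 excess over $93,200 is $7,825; credit = $8,850 − $7,825 = $1,025.
Total: $1,185 + $1,025 = $2,210.

$2,210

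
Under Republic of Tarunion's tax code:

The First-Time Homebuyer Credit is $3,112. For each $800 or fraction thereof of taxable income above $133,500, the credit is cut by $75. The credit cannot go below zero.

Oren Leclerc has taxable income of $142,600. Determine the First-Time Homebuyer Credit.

$2,212

First-Time Homebuyer Credit: income exceeds $133,500 by $9,100, which is 12 full-or-partial $800 increments; reduction = 12 × $75 = $900, leaving $2,212.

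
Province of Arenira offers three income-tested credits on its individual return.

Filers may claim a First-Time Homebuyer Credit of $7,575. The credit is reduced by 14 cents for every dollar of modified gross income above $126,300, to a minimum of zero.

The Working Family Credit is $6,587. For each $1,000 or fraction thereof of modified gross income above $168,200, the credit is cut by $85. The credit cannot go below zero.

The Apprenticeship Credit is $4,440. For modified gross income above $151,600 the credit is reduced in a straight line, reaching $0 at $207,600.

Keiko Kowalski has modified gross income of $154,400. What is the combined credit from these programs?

$14,446

First-Time Homebuyer Credit: 14% of the $28,100 excess over $126,300 is $3,934; credit = $7,575 − $3,934 = $3,641.
Working Family Credit: $154,400 is at or below the $168,200 threshold, so the full $6,587 applies.
Apprenticeship Credit: $154,400 is $2,800 into a $56,000 phase-out range, leaving 53,200/56,000 of the credit: $4,440 × 53,200/56,000 = $4,218.
Total: $3,641 + $6,587 + $4,218 = $14,446.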